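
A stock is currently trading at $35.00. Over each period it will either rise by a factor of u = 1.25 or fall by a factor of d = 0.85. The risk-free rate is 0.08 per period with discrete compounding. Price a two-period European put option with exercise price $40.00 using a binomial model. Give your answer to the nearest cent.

$3.46

Risk-neutral probability p = (1 + 0.08 − 0.85)/(1.25 − 0.85) = 0.2300/0.4000 = 0.5750
Terminal stock prices: S_uu = 54.69, S_ud = 37.19, S_dd = 25.29
Terminal payoffs (K − S): max(-14.69, 0) = 0, max(2.812, 0) = 2.812, max(14.71, 0) = 14.71
Node u (S = 43.75): V_u = 1/1.08·[0.5750·0.0000 + 0.4250·2.8125] = 1.1068
Node d (S = 29.75): V_d = 1/1.08·[0.5750·2.8125 + 0.4250·14.7125] = 7.2870
Node 0 (S = 35): V_0 = 1/1.08·[0.5750·1.1068 + 0.4250·7.2870] = 3.4568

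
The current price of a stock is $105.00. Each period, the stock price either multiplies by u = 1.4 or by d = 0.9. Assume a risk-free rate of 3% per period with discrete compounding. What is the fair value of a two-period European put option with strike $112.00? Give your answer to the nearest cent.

$13.91

Risk-neutral probability p = (1 + 0.03 − 0.9)/(1.4 − 0.9) = 0.1300/0.5000 = 0.2600
Terminal stock prices: S_uu = 205.8, S_ud = 132.3, S_dd = 85.05
Terminal payoffs (K − S): max(-93.8, 0) = 0, max(-20.3, 0) = 0, max(26.95, 0) = 26.95
Node u (S = 147): V_u = 1/1.03·[0.2600·0.0000 + 0.7400·0.0000] = 0.0000
Node d (S = 94.5): V_d = 1/1.03·[0.2600·0.0000 + 0.7400·26.9500] = 19.3621
Node 0 (S = 105): V_0 = 1/1.03·[0.2600·0.0000 + 0.7400·19.3621] = 13.9107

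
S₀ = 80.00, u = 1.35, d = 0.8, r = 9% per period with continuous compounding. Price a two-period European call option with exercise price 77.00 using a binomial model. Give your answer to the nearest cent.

20.35

Risk-neutral probability p = (e^0.09 − 0.8)/(1.35 − 0.8) = 0.2942/0.5500 = 0.5349
Terminal stock prices: S_uu = 145.8, S_ud = 86.4, S_dd = 51.2
Terminal payoffs (S − K): max(68.8, 0) = 68.8, max(9.4, 0) = 9.4, max(-25.8, 0) = 0
Node u (S = 108): V_u = e^(−0.09)·[0.5349·68.8000 + 0.4651·9.4000] = 37.6273
Node d (S = 64): V_d = e^(−0.09)·[0.5349·9.4000 + 0.4651·0.0000] = 4.5950
Node 0 (S = 80): V_0 = e^(−0.09)·[0.5349·37.6273 + 0.4651·4.5950] = 20.3466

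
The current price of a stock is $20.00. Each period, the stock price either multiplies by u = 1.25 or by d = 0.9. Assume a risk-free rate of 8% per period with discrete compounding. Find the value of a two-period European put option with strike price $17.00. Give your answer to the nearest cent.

$0.16

Risk-neutral probability p = (1 + 0.08 − 0.9)/(1.25 − 0.9) = 0.1800/0.3500 = 0.5143
Terminal stock prices: S_uu = 31.25, S_ud = 22.5, S_dd = 16.2
Terminal payoffs (K − S): max(-14.25, 0) = 0, max(-5.5, 0) = 0, max(0.8, 0) = 0.8
Node u (S = 25): V_u = 1/1.08·[0.5143·0.0000 + 0.4857·0.0000] = 0.0000
Node d (S = 18): V_d = 1/1.08·[0.5143·0.0000 + 0.4857·0.8000] = 0.3598
Node 0 (S = 20): V_0 = 1/1.08·[0.5143·0.0000 + 0.4857·0.3598] = 0.1618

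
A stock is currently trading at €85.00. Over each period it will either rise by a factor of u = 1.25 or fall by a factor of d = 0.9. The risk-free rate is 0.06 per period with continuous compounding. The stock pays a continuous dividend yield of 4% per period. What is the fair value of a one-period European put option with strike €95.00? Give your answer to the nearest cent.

Per-period risk-free factor R = e^0.06 = 1.0618; dividend-adjusted growth = e^(0.06−0.04) = 1.0202.
Risk-neutral probability p = (1.0202 − 0.9)/(1.25 − 0.9) = 0.1202/0.3500 = 0.3434
Terminal stock prices: S_u = 106.2, S_d = 76.5
Terminal payoffs (K − S): max(-11.25, 0) = 0, max(18.5, 0) = 18.5
Node 0 (S = 85): V_0 = e^(−0.06)·[0.3434·0.0000 + 0.6566·18.5000] = 11.4391

€11.44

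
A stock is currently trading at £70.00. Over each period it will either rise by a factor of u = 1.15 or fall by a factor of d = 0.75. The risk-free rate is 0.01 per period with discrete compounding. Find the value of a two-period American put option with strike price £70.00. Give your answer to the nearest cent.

£8.21

Risk-neutral probability p = (1 + 0.01 − 0.75)/(1.15 − 0.75) = 0.2600/0.4000 = 0.6500
Terminal stock prices: S_uu = 92.57, S_ud = 60.38, S_dd = 39.38
Terminal payoffs (K − S): max(-22.57, 0) = 0, max(9.625, 0) = 9.625, max(30.62, 0) = 30.62
Node u (S = 80.5): continuation = 1/1.01·[0.6500·0.0000 + 0.3500·9.6250] = 3.3354; exercise value = 0.0000 ≤ continuation, so V_u = 3.3354
Node d (S = 52.5): continuation = 1/1.01·[0.6500·9.6250 + 0.3500·30.6250] = 16.8069; exercise value = 17.5000 > continuation, so V_d = 17.5000 (exercise)
Node 0 (S = 70): continuation = 1/1.01·[0.6500·3.3354 + 0.3500·17.5000] = 8.2109; exercise value = 0.0000 ≤ continuation, so V_0 = 8.2109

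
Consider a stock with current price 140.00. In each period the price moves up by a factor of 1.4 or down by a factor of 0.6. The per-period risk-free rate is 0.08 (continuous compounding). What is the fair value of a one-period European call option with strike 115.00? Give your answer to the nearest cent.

Risk-neutral probability p = (e^0.08 − 0.6)/(1.4 − 0.6) = 0.4833/0.8000 = 0.6041
Terminal stock prices: S_u = 196, S_d = 84
Terminal payoffs (S − K): max(81, 0) = 81, max(-31, 0) = 0
Node 0 (S = 140): V_0 = e^(−0.08)·[0.6041·81.0000 + 0.3959·0.0000] = 45.1707

45.17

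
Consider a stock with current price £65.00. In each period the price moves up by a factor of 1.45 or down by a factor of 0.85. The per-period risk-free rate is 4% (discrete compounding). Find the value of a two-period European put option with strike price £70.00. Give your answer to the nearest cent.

£9.95

Risk-neutral probability p = (1 + 0.04 − 0.85)/(1.45 − 0.85) = 0.1900/0.6000 = 0.3167
Terminal stock prices: S_uu = 136.7, S_ud = 80.11, S_dd = 46.96
Terminal payoffs (K − S): max(-66.66, 0) = 0, max(-10.11, 0) = 0, max(23.04, 0) = 23.04
Node u (S = 94.25): V_u = 1/1.04·[0.3167·0.0000 + 0.6833·0.0000] = 0.0000
Node d (S = 55.25): V_d = 1/1.04·[0.3167·0.0000 + 0.6833·23.0375] = 15.1368
Node 0 (S = 65): V_0 = 1/1.04·[0.3167·0.0000 + 0.6833·15.1368] = 9.9457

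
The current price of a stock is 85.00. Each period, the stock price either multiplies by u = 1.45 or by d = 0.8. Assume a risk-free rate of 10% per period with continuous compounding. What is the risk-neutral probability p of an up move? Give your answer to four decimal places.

Risk-neutral probability p = (e^0.1 − 0.8)/(1.45 − 0.8) = 0.3052/0.6500 = 0.4695

p = 0.4695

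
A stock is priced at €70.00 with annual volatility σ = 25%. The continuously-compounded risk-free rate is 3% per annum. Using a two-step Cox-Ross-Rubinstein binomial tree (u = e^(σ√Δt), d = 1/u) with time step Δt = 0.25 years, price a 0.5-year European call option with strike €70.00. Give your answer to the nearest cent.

€4.87

CRR parameters: u = e^(σ√Δt) = e^(0.25·√0.25) = 1.1331, d = 1/u = 0.8825
Per-period rate: rΔt = 0.03·0.25 = 0.0075, so R = e^0.0075 = 1.0075
Risk-neutral probability p = (e^0.0075 − 0.8825)/(1.1331 − 0.8825) = 0.1250/0.2507 = 0.4988
Terminal stock prices: S_uu = 89.88, S_ud = 70, S_dd = 54.52
Terminal payoffs (S − K): max(19.88, 0) = 19.88, max(0, 0) = 0, max(-15.48, 0) = 0
Node u (S = 79.32): V_u = e^(−0.0075)·[0.4988·19.8818 + 0.5012·0.0000] = 9.8434
Node d (S = 61.77): V_d = e^(−0.0075)·[0.4988·0.0000 + 0.5012·0.0000] = 0.0000
Node 0 (S = 70): V_0 = e^(−0.0075)·[0.4988·9.8434 + 0.5012·0.0000] = 4.8735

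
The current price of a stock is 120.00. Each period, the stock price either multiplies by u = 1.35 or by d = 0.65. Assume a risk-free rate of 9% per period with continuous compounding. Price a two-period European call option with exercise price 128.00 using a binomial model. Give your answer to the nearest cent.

Risk-neutral probability p = (e^0.09 − 0.65)/(1.35 − 0.65) = 0.4442/0.7000 = 0.6345
Terminal stock prices: S_uu = 218.7, S_ud = 105.3, S_dd = 50.7
Terminal payoffs (S − K): max(90.7, 0) = 90.7, max(-22.7, 0) = 0, max(-77.3, 0) = 0
Node u (S = 162): V_u = e^(−0.09)·[0.6345·90.7000 + 0.3655·0.0000] = 52.5988
Node d (S = 78): V_d = e^(−0.09)·[0.6345·0.0000 + 0.3655·0.0000] = 0.0000
Node 0 (S = 120): V_0 = e^(−0.09)·[0.6345·52.5988 + 0.3655·0.0000] = 30.5032

30.50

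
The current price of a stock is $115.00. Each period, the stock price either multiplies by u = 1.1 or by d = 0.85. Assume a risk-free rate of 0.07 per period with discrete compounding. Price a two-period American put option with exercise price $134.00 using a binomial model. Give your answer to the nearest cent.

$19.00

Risk-neutral probability p = (1 + 0.07 − 0.85)/(1.1 − 0.85) = 0.2200/0.2500 = 0.8800
Terminal stock prices: S_uu = 139.2, S_ud = 107.5, S_dd = 83.09
Terminal payoffs (K − S): max(-5.15, 0) = 0, max(26.47, 0) = 26.47, max(50.91, 0) = 50.91
Node u (S = 126.5): continuation = 1/1.07·[0.8800·0.0000 + 0.1200·26.4750] = 2.9692; exercise value = 7.5000 > continuation, so V_u = 7.5000 (exercise)
Node d (S = 97.75): continuation = 1/1.07·[0.8800·26.4750 + 0.1200·50.9125] = 27.4836; exercise value = 36.2500 > continuation, so V_d = 36.2500 (exercise)
Node 0 (S = 115): continuation = 1/1.07·[0.8800·7.5000 + 0.1200·36.2500] = 10.2336; exercise value = 19.0000 > continuation, so V_0 = 19.0000 (exercise)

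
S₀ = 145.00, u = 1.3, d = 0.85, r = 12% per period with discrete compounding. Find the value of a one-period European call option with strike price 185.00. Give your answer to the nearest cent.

1.88

Risk-neutral probability p = (1 + 0.12 − 0.85)/(1.3 − 0.85) = 0.2700/0.4500 = 0.6000
Terminal stock prices: S_u = 188.5, S_d = 123.2
Terminal payoffs (S − K): max(3.5, 0) = 3.5, max(-61.75, 0) = 0
Node 0 (S = 145): V_0 = 1/1.12·[0.6000·3.5000 + 0.4000·0.0000] = 1.8750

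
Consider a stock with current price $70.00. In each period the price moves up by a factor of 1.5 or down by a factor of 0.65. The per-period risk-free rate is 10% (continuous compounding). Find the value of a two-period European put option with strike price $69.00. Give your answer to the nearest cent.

$7.27

Risk-neutral probability p = (e^0.1 − 0.65)/(1.5 − 0.65) = 0.4552/0.8500 = 0.5355
Terminal stock prices: S_uu = 157.5, S_ud = 68.25, S_dd = 29.58
Terminal payoffs (K − S): max(-88.5, 0) = 0, max(0.75, 0) = 0.75, max(39.42, 0) = 39.42
Node u (S = 105): V_u = e^(−0.1)·[0.5355·0.0000 + 0.4645·0.7500] = 0.3152
Node d (S = 45.5): V_d = e^(−0.1)·[0.5355·0.7500 + 0.4645·39.4250] = 16.9338
Node 0 (S = 70): V_0 = e^(−0.1)·[0.5355·0.3152 + 0.4645·16.9338] = 7.2700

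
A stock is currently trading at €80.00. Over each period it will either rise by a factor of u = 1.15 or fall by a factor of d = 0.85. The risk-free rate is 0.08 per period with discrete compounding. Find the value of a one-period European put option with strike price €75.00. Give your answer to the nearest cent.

Risk-neutral probability p = (1 + 0.08 − 0.85)/(1.15 − 0.85) = 0.2300/0.3000 = 0.7667
Terminal stock prices: S_u = 92, S_d = 68
Terminal payoffs (K − S): max(-17, 0) = 0, max(7, 0) = 7
Node 0 (S = 80): V_0 = 1/1.08·[0.7667·0.0000 + 0.2333·7.0000] = 1.5123

€1.51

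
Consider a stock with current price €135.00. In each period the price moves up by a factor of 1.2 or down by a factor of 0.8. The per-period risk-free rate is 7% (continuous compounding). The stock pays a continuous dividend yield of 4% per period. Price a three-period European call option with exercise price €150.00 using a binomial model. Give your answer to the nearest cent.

€14.80

Per-period risk-free factor R = e^0.07 = 1.0725; dividend-adjusted growth = e^(0.07−0.04) = 1.0305.
Risk-neutral probability p = (1.0305 − 0.8)/(1.2 − 0.8) = 0.2305/0.4000 = 0.5761
Terminal stock prices: S_uuu = 233.3, S_uud = 155.5, S_udd = 103.7, S_ddd = 69.12
Terminal payoffs (S − K): max(83.28, 0) = 83.28, max(5.52, 0) = 5.52, max(-46.32, 0) = 0, max(-80.88, 0) = 0
Node uu (S = 194.4): V_uu = e^(−0.07)·[0.5761·83.2800 + 0.4239·5.5200] = 46.9184
Node ud (S = 129.6): V_ud = e^(−0.07)·[0.5761·5.5200 + 0.4239·0.0000] = 2.9653
Node dd (S = 86.4): V_dd = e^(−0.07)·[0.5761·0.0000 + 0.4239·0.0000] = 0.0000
Node u (S = 162): V_u = e^(−0.07)·[0.5761·46.9184 + 0.4239·2.9653] = 26.3758
Node d (S = 108): V_d = e^(−0.07)·[0.5761·2.9653 + 0.4239·0.0000] = 1.5929
Node 0 (S = 135): V_0 = e^(−0.07)·[0.5761·26.3758 + 0.4239·1.5929] = 14.7982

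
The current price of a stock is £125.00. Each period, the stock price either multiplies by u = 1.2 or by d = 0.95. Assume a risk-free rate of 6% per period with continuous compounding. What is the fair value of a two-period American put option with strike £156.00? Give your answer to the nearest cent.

£31.00

Risk-neutral probability p = (e^0.06 − 0.95)/(1.2 − 0.95) = 0.1118/0.2500 = 0.4473
Terminal stock prices: S_uu = 180, S_ud = 142.5, S_dd = 112.8
Terminal payoffs (K − S): max(-24, 0) = 0, max(13.5, 0) = 13.5, max(43.19, 0) = 43.19
Node u (S = 150): continuation = e^(−0.06)·[0.4473·0.0000 + 0.5527·13.5000] = 7.0263; exercise value = 6.0000 ≤ continuation, so V_u = 7.0263
Node d (S = 118.8): continuation = e^(−0.06)·[0.4473·13.5000 + 0.5527·43.1875] = 28.1653; exercise value = 37.2500 > continuation, so V_d = 37.2500 (exercise)
Node 0 (S = 125): continuation = e^(−0.06)·[0.4473·7.0263 + 0.5527·37.2500] = 22.3477; exercise value = 31.0000 > continuation, so V_0 = 31.0000 (exercise)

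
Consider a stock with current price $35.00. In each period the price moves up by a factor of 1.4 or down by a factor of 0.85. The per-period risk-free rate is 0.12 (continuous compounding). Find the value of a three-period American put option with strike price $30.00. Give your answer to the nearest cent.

Risk-neutral probability p = (e^0.12 − 0.85)/(1.4 − 0.85) = 0.2775/0.5500 = 0.5045
Terminal stock prices: S_uuu = 96.04, S_uud = 58.31, S_udd = 35.4, S_ddd = 21.49
Terminal payoffs (K − S): max(-66.04, 0) = 0, max(-28.31, 0) = 0, max(-5.402, 0) = 0, max(8.506, 0) = 8.506
Node uu (S = 68.6): continuation = e^(−0.12)·[0.5045·0.0000 + 0.4955·0.0000] = 0.0000; exercise value = 0.0000 ≤ continuation, so V_uu = 0.0000
Node ud (S = 41.65): continuation = e^(−0.12)·[0.5045·0.0000 + 0.4955·0.0000] = 0.0000; exercise value = 0.0000 ≤ continuation, so V_ud = 0.0000
Node dd (S = 25.29): continuation = e^(−0.12)·[0.5045·0.0000 + 0.4955·8.5056] = 3.7377; exercise value = 4.7125 > continuation, so V_dd = 4.7125 (exercise)
Node u (S = 49): continuation = e^(−0.12)·[0.5045·0.0000 + 0.4955·0.0000] = 0.0000; exercise value = 0.0000 ≤ continuation, so V_u = 0.0000
Node d (S = 29.75): continuation = e^(−0.12)·[0.5045·0.0000 + 0.4955·4.7125] = 2.0708; exercise value = 0.2500 ≤ continuation, so V_d = 2.0708
Node 0 (S = 35): continuation = e^(−0.12)·[0.5045·0.0000 + 0.4955·2.0708] = 0.9100; exercise value = 0.0000 ≤ continuation, so V_0 = 0.9100

$0.91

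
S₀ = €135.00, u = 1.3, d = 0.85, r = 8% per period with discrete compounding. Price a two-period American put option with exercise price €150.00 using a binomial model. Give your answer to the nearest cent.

Risk-neutral probability p = (1 + 0.08 − 0.85)/(1.3 − 0.85) = 0.2300/0.4500 = 0.5111
Terminal stock prices: S_uu = 228.2, S_ud = 149.2, S_dd = 97.54
Terminal payoffs (K − S): max(-78.15, 0) = 0, max(0.825, 0) = 0.825, max(52.46, 0) = 52.46
Node u (S = 175.5): continuation = 1/1.08·[0.5111·0.0000 + 0.4889·0.8250] = 0.3735; exercise value = 0.0000 ≤ continuation, so V_u = 0.3735
Node d (S = 114.8): continuation = 1/1.08·[0.5111·0.8250 + 0.4889·52.4625] = 24.1389; exercise value = 35.2500 > continuation, so V_d = 35.2500 (exercise)
Node 0 (S = 135): continuation = 1/1.08·[0.5111·0.3735 + 0.4889·35.2500] = 16.1335; exercise value = 15.0000 ≤ continuation, so V_0 = 16.1335

€16.13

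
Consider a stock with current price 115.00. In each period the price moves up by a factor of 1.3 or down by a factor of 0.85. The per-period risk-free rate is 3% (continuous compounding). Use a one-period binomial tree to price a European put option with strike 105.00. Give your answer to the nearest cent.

Risk-neutral probability p = (e^0.03 − 0.85)/(1.3 − 0.85) = 0.1805/0.4500 = 0.4010
Terminal stock prices: S_u = 149.5, S_d = 97.75
Terminal payoffs (K − S): max(-44.5, 0) = 0, max(7.25, 0) = 7.25
Node 0 (S = 115): V_0 = e^(−0.03)·[0.4010·0.0000 + 0.5990·7.2500] = 4.2143

4.21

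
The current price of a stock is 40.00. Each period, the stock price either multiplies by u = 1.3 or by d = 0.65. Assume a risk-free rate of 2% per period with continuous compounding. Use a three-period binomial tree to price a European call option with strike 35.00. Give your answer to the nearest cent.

Risk-neutral probability p = (e^0.02 − 0.65)/(1.3 − 0.65) = 0.3702/0.6500 = 0.5695
Terminal stock prices: S_uuu = 87.88, S_uud = 43.94, S_udd = 21.97, S_ddd = 10.98
Terminal payoffs (S − K): max(52.88, 0) = 52.88, max(8.94, 0) = 8.94, max(-13.03, 0) = 0, max(-24.02, 0) = 0
Node uu (S = 67.6): V_uu = e^(−0.02)·[0.5695·52.8800 + 0.4305·8.9400] = 33.2930
Node ud (S = 33.8): V_ud = e^(−0.02)·[0.5695·8.9400 + 0.4305·0.0000] = 4.9909
Node dd (S = 16.9): V_dd = e^(−0.02)·[0.5695·0.0000 + 0.4305·0.0000] = 0.0000
Node u (S = 52): V_u = e^(−0.02)·[0.5695·33.2930 + 0.4305·4.9909] = 20.6921
Node d (S = 26): V_d = e^(−0.02)·[0.5695·4.9909 + 0.4305·0.0000] = 2.7862
Node 0 (S = 40): V_0 = e^(−0.02)·[0.5695·20.6921 + 0.4305·2.7862] = 12.7272

12.73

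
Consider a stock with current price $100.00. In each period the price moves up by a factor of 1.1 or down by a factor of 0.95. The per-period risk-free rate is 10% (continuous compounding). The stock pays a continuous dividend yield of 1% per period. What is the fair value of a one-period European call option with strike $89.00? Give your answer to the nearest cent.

Per-period risk-free factor R = e^0.1 = 1.1052; dividend-adjusted growth = e^(0.1−0.01) = 1.0942.
Risk-neutral probability p = (1.0942 − 0.95)/(1.1 − 0.95) = 0.1442/0.1500 = 0.9612
Terminal stock prices: S_u = 110, S_d = 95
Terminal payoffs (S − K): max(21, 0) = 21, max(6, 0) = 6
Node 0 (S = 100): V_0 = e^(−0.1)·[0.9612·21.0000 + 0.0388·6.0000] = 18.4745

$18.47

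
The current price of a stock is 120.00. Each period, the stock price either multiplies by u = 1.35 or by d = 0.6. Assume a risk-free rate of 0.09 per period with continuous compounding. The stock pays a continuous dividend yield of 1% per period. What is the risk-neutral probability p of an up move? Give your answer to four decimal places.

p = 0.6444

Per-period risk-free factor R = e^0.09 = 1.0942; dividend-adjusted growth = e^(0.09−0.01) = 1.0833.
Risk-neutral probability p = (1.0833 − 0.6)/(1.35 − 0.6) = 0.4833/0.7500 = 0.6444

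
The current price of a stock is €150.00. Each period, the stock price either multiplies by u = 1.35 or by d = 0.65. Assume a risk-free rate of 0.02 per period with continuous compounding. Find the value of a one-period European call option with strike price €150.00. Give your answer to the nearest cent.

€27.22

Risk-neutral probability p = (e^0.02 − 0.65)/(1.35 − 0.65) = 0.3702/0.7000 = 0.5289
Terminal stock prices: S_u = 202.5, S_d = 97.5
Terminal payoffs (S − K): max(52.5, 0) = 52.5, max(-52.5, 0) = 0
Node 0 (S = 150): V_0 = e^(−0.02)·[0.5289·52.5000 + 0.4711·0.0000] = 27.2153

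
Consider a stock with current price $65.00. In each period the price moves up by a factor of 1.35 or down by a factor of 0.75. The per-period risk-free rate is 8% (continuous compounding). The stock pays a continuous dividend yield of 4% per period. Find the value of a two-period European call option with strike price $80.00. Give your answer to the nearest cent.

$7.70

Per-period risk-free factor R = e^0.08 = 1.0833; dividend-adjusted growth = e^(0.08−0.04) = 1.0408.
Risk-neutral probability p = (1.0408 − 0.75)/(1.35 − 0.75) = 0.2908/0.6000 = 0.4847
Terminal stock prices: S_uu = 118.5, S_ud = 65.81, S_dd = 36.56
Terminal payoffs (S − K): max(38.46, 0) = 38.46, max(-14.19, 0) = 0, max(-43.44, 0) = 0
Node u (S = 87.75): V_u = e^(−0.08)·[0.4847·38.4625 + 0.5153·0.0000] = 17.2089
Node d (S = 48.75): V_d = e^(−0.08)·[0.4847·0.0000 + 0.5153·0.0000] = 0.0000
Node 0 (S = 65): V_0 = e^(−0.08)·[0.4847·17.2089 + 0.5153·0.0000] = 7.6996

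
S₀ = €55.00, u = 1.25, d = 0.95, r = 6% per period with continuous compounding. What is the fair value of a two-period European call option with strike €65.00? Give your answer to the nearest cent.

Risk-neutral probability p = (e^0.06 − 0.95)/(1.25 − 0.95) = 0.1118/0.3000 = 0.3728
Terminal stock prices: S_uu = 85.94, S_ud = 65.31, S_dd = 49.64
Terminal payoffs (S − K): max(20.94, 0) = 20.94, max(0.3125, 0) = 0.3125, max(-15.36, 0) = 0
Node u (S = 68.75): V_u = e^(−0.06)·[0.3728·20.9375 + 0.6272·0.3125] = 7.5353
Node d (S = 52.25): V_d = e^(−0.06)·[0.3728·0.3125 + 0.6272·0.0000] = 0.1097
Node 0 (S = 55): V_0 = e^(−0.06)·[0.3728·7.5353 + 0.6272·0.1097] = 2.7103

€2.71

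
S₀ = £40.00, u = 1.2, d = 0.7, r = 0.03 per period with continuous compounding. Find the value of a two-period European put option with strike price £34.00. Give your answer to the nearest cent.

Risk-neutral probability p = (e^0.03 − 0.7)/(1.2 − 0.7) = 0.3305/0.5000 = 0.6609
Terminal stock prices: S_uu = 57.6, S_ud = 33.6, S_dd = 19.6
Terminal payoffs (K − S): max(-23.6, 0) = 0, max(0.4, 0) = 0.4, max(14.4, 0) = 14.4
Node u (S = 48): V_u = e^(−0.03)·[0.6609·0.0000 + 0.3391·0.4000] = 0.1316
Node d (S = 28): V_d = e^(−0.03)·[0.6609·0.4000 + 0.3391·14.4000] = 4.9951
Node 0 (S = 40): V_0 = e^(−0.03)·[0.6609·0.1316 + 0.3391·4.9951] = 1.7282

£1.73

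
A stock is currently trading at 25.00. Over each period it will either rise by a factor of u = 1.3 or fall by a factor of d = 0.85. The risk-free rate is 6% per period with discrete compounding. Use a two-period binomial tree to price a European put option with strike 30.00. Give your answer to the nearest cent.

Risk-neutral probability p = (1 + 0.06 − 0.85)/(1.3 − 0.85) = 0.2100/0.4500 = 0.4667
Terminal stock prices: S_uu = 42.25, S_ud = 27.62, S_dd = 18.06
Terminal payoffs (K − S): max(-12.25, 0) = 0, max(2.375, 0) = 2.375, max(11.94, 0) = 11.94
Node u (S = 32.5): V_u = 1/1.06·[0.4667·0.0000 + 0.5333·2.3750] = 1.1950
Node d (S = 21.25): V_d = 1/1.06·[0.4667·2.3750 + 0.5333·11.9375] = 7.0519
Node 0 (S = 25): V_0 = 1/1.06·[0.4667·1.1950 + 0.5333·7.0519] = 4.0742

4.07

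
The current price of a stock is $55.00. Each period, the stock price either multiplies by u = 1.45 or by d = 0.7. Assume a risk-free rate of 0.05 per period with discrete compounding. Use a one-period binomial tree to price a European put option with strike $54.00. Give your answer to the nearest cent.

Risk-neutral probability p = (1 + 0.05 − 0.7)/(1.45 − 0.7) = 0.3500/0.7500 = 0.4667
Terminal stock prices: S_u = 79.75, S_d = 38.5
Terminal payoffs (K − S): max(-25.75, 0) = 0, max(15.5, 0) = 15.5
Node 0 (S = 55): V_0 = 1/1.05·[0.4667·0.0000 + 0.5333·15.5000] = 7.8730

$7.87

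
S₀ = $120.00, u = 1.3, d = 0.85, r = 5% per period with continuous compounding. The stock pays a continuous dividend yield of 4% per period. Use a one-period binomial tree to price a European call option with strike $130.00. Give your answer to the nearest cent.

$8.80

Per-period risk-free factor R = e^0.05 = 1.0513; dividend-adjusted growth = e^(0.05−0.04) = 1.0101.
Risk-neutral probability p = (1.0101 − 0.85)/(1.3 − 0.85) = 0.1601/0.4500 = 0.3557
Terminal stock prices: S_u = 156, S_d = 102
Terminal payoffs (S − K): max(26, 0) = 26, max(-28, 0) = 0
Node 0 (S = 120): V_0 = e^(−0.05)·[0.3557·26.0000 + 0.6443·0.0000] = 8.7963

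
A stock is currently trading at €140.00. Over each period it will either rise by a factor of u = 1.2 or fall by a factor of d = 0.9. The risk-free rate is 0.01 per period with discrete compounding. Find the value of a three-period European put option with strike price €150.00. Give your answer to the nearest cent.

€17.78

Risk-neutral probability p = (1 + 0.01 − 0.9)/(1.2 − 0.9) = 0.1100/0.3000 = 0.3667
Terminal stock prices: S_uuu = 241.9, S_uud = 181.4, S_udd = 136.1, S_ddd = 102.1
Terminal payoffs (K − S): max(-91.92, 0) = 0, max(-31.44, 0) = 0, max(13.92, 0) = 13.92, max(47.94, 0) = 47.94
Node uu (S = 201.6): V_uu = 1/1.01·[0.3667·0.0000 + 0.6333·0.0000] = 0.0000
Node ud (S = 151.2): V_ud = 1/1.01·[0.3667·0.0000 + 0.6333·13.9200] = 8.7287
Node dd (S = 113.4): V_dd = 1/1.01·[0.3667·13.9200 + 0.6333·47.9400] = 35.1149
Node u (S = 168): V_u = 1/1.01·[0.3667·0.0000 + 0.6333·8.7287] = 5.4735
Node d (S = 126): V_d = 1/1.01·[0.3667·8.7287 + 0.6333·35.1149] = 25.1881
Node 0 (S = 140): V_0 = 1/1.01·[0.3667·5.4735 + 0.6333·25.1881] = 17.7816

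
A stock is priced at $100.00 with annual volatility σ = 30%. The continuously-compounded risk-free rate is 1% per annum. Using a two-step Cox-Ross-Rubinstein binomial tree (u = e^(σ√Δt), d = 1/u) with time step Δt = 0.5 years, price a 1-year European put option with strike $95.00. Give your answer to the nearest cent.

CRR parameters: u = e^(σ√Δt) = e^(0.3·√0.5) = 1.2363, d = 1/u = 0.8089
Per-period rate: rΔt = 0.01·0.5 = 0.005, so R = e^0.005 = 1.0050
Risk-neutral probability p = (e^0.005 − 0.8089)/(1.2363 − 0.8089) = 0.1962/0.4275 = 0.4589
Terminal stock prices: S_uu = 152.8, S_ud = 100, S_dd = 65.43
Terminal payoffs (K − S): max(-57.85, 0) = 0, max(-5, 0) = 0, max(29.57, 0) = 29.57
Node u (S = 123.6): V_u = e^(−0.005)·[0.4589·0.0000 + 0.5411·0.0000] = 0.0000
Node d (S = 80.89): V_d = e^(−0.005)·[0.4589·0.0000 + 0.5411·29.5749] = 15.9234
Node 0 (S = 100): V_0 = e^(−0.005)·[0.4589·0.0000 + 0.5411·15.9234] = 8.5733

$8.57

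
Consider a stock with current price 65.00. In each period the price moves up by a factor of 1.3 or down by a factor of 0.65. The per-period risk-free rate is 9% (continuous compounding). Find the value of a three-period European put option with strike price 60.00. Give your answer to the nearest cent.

Risk-neutral probability p = (e^0.09 − 0.65)/(1.3 − 0.65) = 0.4442/0.6500 = 0.6833
Terminal stock prices: S_uuu = 142.8, S_uud = 71.4, S_udd = 35.7, S_ddd = 17.85
Terminal payoffs (K − S): max(-82.81, 0) = 0, max(-11.4, 0) = 0, max(24.3, 0) = 24.3, max(42.15, 0) = 42.15
Node uu (S = 109.9): V_uu = e^(−0.09)·[0.6833·0.0000 + 0.3167·0.0000] = 0.0000
Node ud (S = 54.93): V_ud = e^(−0.09)·[0.6833·0.0000 + 0.3167·24.2987] = 7.0321
Node dd (S = 27.46): V_dd = e^(−0.09)·[0.6833·24.2987 + 0.3167·42.1494] = 27.3734
Node u (S = 84.5): V_u = e^(−0.09)·[0.6833·0.0000 + 0.3167·7.0321] = 2.0351
Node d (S = 42.25): V_d = e^(−0.09)·[0.6833·7.0321 + 0.3167·27.3734] = 12.3136
Node 0 (S = 65): V_0 = e^(−0.09)·[0.6833·2.0351 + 0.3167·12.3136] = 4.8345

4.83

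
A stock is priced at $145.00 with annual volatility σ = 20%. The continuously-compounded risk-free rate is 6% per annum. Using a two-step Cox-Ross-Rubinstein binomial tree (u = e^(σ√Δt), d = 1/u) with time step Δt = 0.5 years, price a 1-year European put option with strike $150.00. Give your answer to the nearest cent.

$9.33

CRR parameters: u = e^(σ√Δt) = e^(0.2·√0.5) = 1.1519, d = 1/u = 0.8681
Per-period rate: rΔt = 0.06·0.5 = 0.03, so R = e^0.03 = 1.0305
Risk-neutral probability p = (e^0.03 − 0.8681)/(1.1519 − 0.8681) = 0.1623/0.2838 = 0.5720
Terminal stock prices: S_uu = 192.4, S_ud = 145, S_dd = 109.3
Terminal payoffs (K − S): max(-42.4, 0) = 0, max(5, 0) = 5, max(40.72, 0) = 40.72
Node u (S = 167): V_u = e^(−0.03)·[0.5720·0.0000 + 0.4280·5.0000] = 2.0767
Node d (S = 125.9): V_d = e^(−0.03)·[0.5720·5.0000 + 0.4280·40.7224] = 19.6889
Node 0 (S = 145): V_0 = e^(−0.03)·[0.5720·2.0767 + 0.4280·19.6889] = 9.3302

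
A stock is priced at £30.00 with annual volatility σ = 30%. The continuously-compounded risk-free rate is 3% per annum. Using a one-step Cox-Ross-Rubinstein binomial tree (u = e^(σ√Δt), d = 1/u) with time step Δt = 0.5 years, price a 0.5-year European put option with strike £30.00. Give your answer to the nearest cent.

£2.92

CRR parameters: u = e^(σ√Δt) = e^(0.3·√0.5) = 1.2363, d = 1/u = 0.8089
Per-period rate: rΔt = 0.03·0.5 = 0.015, so R = e^0.015 = 1.0151
Risk-neutral probability p = (e^0.015 − 0.8089)/(1.2363 − 0.8089) = 0.2063/0.4275 = 0.4825
Terminal stock prices: S_u = 37.09, S_d = 24.27
Terminal payoffs (K − S): max(-7.089, 0) = 0, max(5.734, 0) = 5.734
Node 0 (S = 30): V_0 = e^(−0.015)·[0.4825·0.0000 + 0.5175·5.7343] = 2.9232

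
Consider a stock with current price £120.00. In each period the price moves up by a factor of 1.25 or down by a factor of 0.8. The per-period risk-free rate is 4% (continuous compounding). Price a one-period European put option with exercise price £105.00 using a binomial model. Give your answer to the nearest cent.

Risk-neutral probability p = (e^0.04 − 0.8)/(1.25 − 0.8) = 0.2408/0.4500 = 0.5351
Terminal stock prices: S_u = 150, S_d = 96
Terminal payoffs (K − S): max(-45, 0) = 0, max(9, 0) = 9
Node 0 (S = 120): V_0 = e^(−0.04)·[0.5351·0.0000 + 0.4649·9.0000] = 4.0197

£4.02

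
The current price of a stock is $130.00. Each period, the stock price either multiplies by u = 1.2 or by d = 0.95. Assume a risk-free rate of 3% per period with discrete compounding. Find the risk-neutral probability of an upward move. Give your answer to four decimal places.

p = 0.3200

Risk-neutral probability p = (1 + 0.03 − 0.95)/(1.2 − 0.95) = 0.0800/0.2500 = 0.3200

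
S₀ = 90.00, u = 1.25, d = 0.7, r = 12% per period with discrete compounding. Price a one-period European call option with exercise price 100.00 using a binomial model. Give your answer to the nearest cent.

8.52

Risk-neutral probability p = (1 + 0.12 − 0.7)/(1.25 − 0.7) = 0.4200/0.5500 = 0.7636
Terminal stock prices: S_u = 112.5, S_d = 63
Terminal payoffs (S − K): max(12.5, 0) = 12.5, max(-37, 0) = 0
Node 0 (S = 90): V_0 = 1/1.12·[0.7636·12.5000 + 0.2364·0.0000] = 8.5227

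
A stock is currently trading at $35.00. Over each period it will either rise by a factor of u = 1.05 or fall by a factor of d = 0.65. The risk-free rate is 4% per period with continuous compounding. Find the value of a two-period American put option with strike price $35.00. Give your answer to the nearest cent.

$0.50

Risk-neutral probability p = (e^0.04 − 0.65)/(1.05 − 0.65) = 0.3908/0.4000 = 0.9770
Terminal stock prices: S_uu = 38.59, S_ud = 23.89, S_dd = 14.79
Terminal payoffs (K − S): max(-3.587, 0) = 0, max(11.11, 0) = 11.11, max(20.21, 0) = 20.21
Node u (S = 36.75): continuation = e^(−0.04)·[0.9770·0.0000 + 0.0230·11.1125] = 0.2453; exercise value = 0.0000 ≤ continuation, so V_u = 0.2453
Node d (S = 22.75): continuation = e^(−0.04)·[0.9770·11.1125 + 0.0230·20.2125] = 10.8776; exercise value = 12.2500 > continuation, so V_d = 12.2500 (exercise)
Node 0 (S = 35): continuation = e^(−0.04)·[0.9770·0.2453 + 0.0230·12.2500] = 0.5006; exercise value = 0.0000 ≤ continuation, so V_0 = 0.5006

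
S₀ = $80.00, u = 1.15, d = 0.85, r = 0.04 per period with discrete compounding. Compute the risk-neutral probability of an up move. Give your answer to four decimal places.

Risk-neutral probability p = (1 + 0.04 − 0.85)/(1.15 − 0.85) = 0.1900/0.3000 = 0.6333

p = 0.6333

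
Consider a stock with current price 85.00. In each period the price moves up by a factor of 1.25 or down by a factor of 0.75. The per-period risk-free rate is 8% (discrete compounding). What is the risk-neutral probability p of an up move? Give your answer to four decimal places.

p = 0.6600

Risk-neutral probability p = (1 + 0.08 − 0.75)/(1.25 − 0.75) = 0.3300/0.5000 = 0.6600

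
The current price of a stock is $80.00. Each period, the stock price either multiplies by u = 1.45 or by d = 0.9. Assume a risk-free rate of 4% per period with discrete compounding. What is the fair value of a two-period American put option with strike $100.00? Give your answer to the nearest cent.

Risk-neutral probability p = (1 + 0.04 − 0.9)/(1.45 − 0.9) = 0.1400/0.5500 = 0.2545
Terminal stock prices: S_uu = 168.2, S_ud = 104.4, S_dd = 64.8
Terminal payoffs (K − S): max(-68.2, 0) = 0, max(-4.4, 0) = 0, max(35.2, 0) = 35.2
Node u (S = 116): continuation = 1/1.04·[0.2545·0.0000 + 0.7455·0.0000] = 0.0000; exercise value = 0.0000 ≤ continuation, so V_u = 0.0000
Node d (S = 72): continuation = 1/1.04·[0.2545·0.0000 + 0.7455·35.2000] = 25.2308; exercise value = 28.0000 > continuation, so V_d = 28.0000 (exercise)
Node 0 (S = 80): continuation = 1/1.04·[0.2545·0.0000 + 0.7455·28.0000] = 20.0699; exercise value = 20.0000 ≤ continuation, so V_0 = 20.0699

$20.07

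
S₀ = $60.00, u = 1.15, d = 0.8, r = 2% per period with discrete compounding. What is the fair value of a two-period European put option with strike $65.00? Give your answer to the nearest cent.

Risk-neutral probability p = (1 + 0.02 − 0.8)/(1.15 − 0.8) = 0.2200/0.3500 = 0.6286
Terminal stock prices: S_uu = 79.35, S_ud = 55.2, S_dd = 38.4
Terminal payoffs (K − S): max(-14.35, 0) = 0, max(9.8, 0) = 9.8, max(26.6, 0) = 26.6
Node u (S = 69): V_u = 1/1.02·[0.6286·0.0000 + 0.3714·9.8000] = 3.5686
Node d (S = 48): V_d = 1/1.02·[0.6286·9.8000 + 0.3714·26.6000] = 15.7255
Node 0 (S = 60): V_0 = 1/1.02·[0.6286·3.5686 + 0.3714·15.7255] = 7.9255

$7.93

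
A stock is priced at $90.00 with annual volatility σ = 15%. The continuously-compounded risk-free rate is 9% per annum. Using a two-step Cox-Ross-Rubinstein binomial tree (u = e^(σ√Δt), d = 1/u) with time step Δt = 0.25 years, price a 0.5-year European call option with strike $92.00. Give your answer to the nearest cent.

CRR parameters: u = e^(σ√Δt) = e^(0.15·√0.25) = 1.0779, d = 1/u = 0.9277
Per-period rate: rΔt = 0.09·0.25 = 0.0225, so R = e^0.0225 = 1.0228
Risk-neutral probability p = (e^0.0225 − 0.9277)/(1.0779 − 0.9277) = 0.0950/0.1501 = 0.6328
Terminal stock prices: S_uu = 104.6, S_ud = 90, S_dd = 77.46
Terminal payoffs (S − K): max(12.57, 0) = 12.57, max(-2, 0) = 0, max(-14.54, 0) = 0
Node u (S = 97.01): V_u = e^(−0.0225)·[0.6328·12.5651 + 0.3672·0.0000] = 7.7745
Node d (S = 83.5): V_d = e^(−0.0225)·[0.6328·0.0000 + 0.3672·0.0000] = 0.0000
Node 0 (S = 90): V_0 = e^(−0.0225)·[0.6328·7.7745 + 0.3672·0.0000] = 4.8104

$4.81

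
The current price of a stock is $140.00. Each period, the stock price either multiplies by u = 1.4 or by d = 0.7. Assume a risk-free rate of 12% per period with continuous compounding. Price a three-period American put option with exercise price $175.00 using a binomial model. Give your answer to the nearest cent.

Risk-neutral probability p = (e^0.12 − 0.7)/(1.4 − 0.7) = 0.4275/0.7000 = 0.6107
Terminal stock prices: S_uuu = 384.2, S_uud = 192.1, S_udd = 96.04, S_ddd = 48.02
Terminal payoffs (K − S): max(-209.2, 0) = 0, max(-17.08, 0) = 0, max(78.96, 0) = 78.96, max(127, 0) = 127
Node uu (S = 274.4): continuation = e^(−0.12)·[0.6107·0.0000 + 0.3893·0.0000] = 0.0000; exercise value = 0.0000 ≤ continuation, so V_uu = 0.0000
Node ud (S = 137.2): continuation = e^(−0.12)·[0.6107·0.0000 + 0.3893·78.9600] = 27.2625; exercise value = 37.8000 > continuation, so V_ud = 37.8000 (exercise)
Node dd (S = 68.6): continuation = e^(−0.12)·[0.6107·78.9600 + 0.3893·126.9800] = 86.6111; exercise value = 106.4000 > continuation, so V_dd = 106.4000 (exercise)
Node u (S = 196): continuation = e^(−0.12)·[0.6107·0.0000 + 0.3893·37.8000] = 13.0512; exercise value = 0.0000 ≤ continuation, so V_u = 13.0512
Node d (S = 98): continuation = e^(−0.12)·[0.6107·37.8000 + 0.3893·106.4000] = 57.2111; exercise value = 77.0000 > continuation, so V_d = 77.0000 (exercise)
Node 0 (S = 140): continuation = e^(−0.12)·[0.6107·13.0512 + 0.3893·77.0000] = 33.6549; exercise value = 35.0000 > continuation, so V_0 = 35.0000 (exercise)

$35.00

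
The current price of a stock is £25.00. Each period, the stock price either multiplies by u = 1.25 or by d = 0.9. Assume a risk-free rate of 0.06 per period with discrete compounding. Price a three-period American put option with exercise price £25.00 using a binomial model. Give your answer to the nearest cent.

Risk-neutral probability p = (1 + 0.06 − 0.9)/(1.25 − 0.9) = 0.1600/0.3500 = 0.4571
Terminal stock prices: S_uuu = 48.83, S_uud = 35.16, S_udd = 25.31, S_ddd = 18.23
Terminal payoffs (K − S): max(-23.83, 0) = 0, max(-10.16, 0) = 0, max(-0.3125, 0) = 0, max(6.775, 0) = 6.775
Node uu (S = 39.06): continuation = 1/1.06·[0.4571·0.0000 + 0.5429·0.0000] = 0.0000; exercise value = 0.0000 ≤ continuation, so V_uu = 0.0000
Node ud (S = 28.12): continuation = 1/1.06·[0.4571·0.0000 + 0.5429·0.0000] = 0.0000; exercise value = 0.0000 ≤ continuation, so V_ud = 0.0000
Node dd (S = 20.25): continuation = 1/1.06·[0.4571·0.0000 + 0.5429·6.7750] = 3.4697; exercise value = 4.7500 > continuation, so V_dd = 4.7500 (exercise)
Node u (S = 31.25): continuation = 1/1.06·[0.4571·0.0000 + 0.5429·0.0000] = 0.0000; exercise value = 0.0000 ≤ continuation, so V_u = 0.0000
Node d (S = 22.5): continuation = 1/1.06·[0.4571·0.0000 + 0.5429·4.7500] = 2.4326; exercise value = 2.5000 > continuation, so V_d = 2.5000 (exercise)
Node 0 (S = 25): continuation = 1/1.06·[0.4571·0.0000 + 0.5429·2.5000] = 1.2803; exercise value = 0.0000 ≤ continuation, so V_0 = 1.2803

£1.28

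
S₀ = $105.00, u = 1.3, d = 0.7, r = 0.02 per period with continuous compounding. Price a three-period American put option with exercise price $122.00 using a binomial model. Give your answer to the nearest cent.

$28.49

Risk-neutral probability p = (e^0.02 − 0.7)/(1.3 − 0.7) = 0.3202/0.6000 = 0.5337
Terminal stock prices: S_uuu = 230.7, S_uud = 124.2, S_udd = 66.88, S_ddd = 36.01
Terminal payoffs (K − S): max(-108.7, 0) = 0, max(-2.215, 0) = 0, max(55.12, 0) = 55.12, max(85.99, 0) = 85.99
Node uu (S = 177.5): continuation = e^(−0.02)·[0.5337·0.0000 + 0.4663·0.0000] = 0.0000; exercise value = 0.0000 ≤ continuation, so V_uu = 0.0000
Node ud (S = 95.55): continuation = e^(−0.02)·[0.5337·0.0000 + 0.4663·55.1150] = 25.1929; exercise value = 26.4500 > continuation, so V_ud = 26.4500 (exercise)
Node dd (S = 51.45): continuation = e^(−0.02)·[0.5337·55.1150 + 0.4663·85.9850] = 68.1342; exercise value = 70.5500 > continuation, so V_dd = 70.5500 (exercise)
Node u (S = 136.5): continuation = e^(−0.02)·[0.5337·0.0000 + 0.4663·26.4500] = 12.0902; exercise value = 0.0000 ≤ continuation, so V_u = 12.0902
Node d (S = 73.5): continuation = e^(−0.02)·[0.5337·26.4500 + 0.4663·70.5500] = 46.0842; exercise value = 48.5000 > continuation, so V_d = 48.5000 (exercise)
Node 0 (S = 105): continuation = e^(−0.02)·[0.5337·12.0902 + 0.4663·48.5000] = 28.4936; exercise value = 17.0000 ≤ continuation, so V_0 = 28.4936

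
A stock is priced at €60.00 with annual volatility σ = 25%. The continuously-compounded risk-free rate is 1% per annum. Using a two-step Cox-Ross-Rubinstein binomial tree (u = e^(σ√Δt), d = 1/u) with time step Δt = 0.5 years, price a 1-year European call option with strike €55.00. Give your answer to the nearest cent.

CRR parameters: u = e^(σ√Δt) = e^(0.25·√0.5) = 1.1934, d = 1/u = 0.8380
Per-period rate: rΔt = 0.01·0.5 = 0.005, so R = e^0.005 = 1.0050
Risk-neutral probability p = (e^0.005 − 0.8380)/(1.1934 − 0.8380) = 0.1670/0.3554 = 0.4700
Terminal stock prices: S_uu = 85.45, S_ud = 60, S_dd = 42.13
Terminal payoffs (S − K): max(30.45, 0) = 30.45, max(5, 0) = 5, max(-12.87, 0) = 0
Node u (S = 71.6): V_u = e^(−0.005)·[0.4700·30.4471 + 0.5300·5.0000] = 16.8762
Node d (S = 50.28): V_d = e^(−0.005)·[0.4700·5.0000 + 0.5300·0.0000] = 2.3384
Node 0 (S = 60): V_0 = e^(−0.005)·[0.4700·16.8762 + 0.5300·2.3384] = 9.1258

€9.13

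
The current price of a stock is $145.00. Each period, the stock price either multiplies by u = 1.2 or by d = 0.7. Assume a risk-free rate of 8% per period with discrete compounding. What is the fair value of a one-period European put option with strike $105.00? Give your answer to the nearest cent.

Risk-neutral probability p = (1 + 0.08 − 0.7)/(1.2 − 0.7) = 0.3800/0.5000 = 0.7600
Terminal stock prices: S_u = 174, S_d = 101.5
Terminal payoffs (K − S): max(-69, 0) = 0, max(3.5, 0) = 3.5
Node 0 (S = 145): V_0 = 1/1.08·[0.7600·0.0000 + 0.2400·3.5000] = 0.7778

$0.78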